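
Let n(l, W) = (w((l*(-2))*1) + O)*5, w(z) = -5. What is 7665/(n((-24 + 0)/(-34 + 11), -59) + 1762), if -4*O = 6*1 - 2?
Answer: 7665/1732 ≈ 4.4255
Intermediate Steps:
O = -1 (O = -(6*1 - 2)/4 = -(6 - 2)/4 = -¼*4 = -1)
n(l, W) = -30 (n(l, W) = (-5 - 1)*5 = -6*5 = -30)
7665/(n((-24 + 0)/(-34 + 11), -59) + 1762) = 7665/(-30 + 1762) = 7665/1732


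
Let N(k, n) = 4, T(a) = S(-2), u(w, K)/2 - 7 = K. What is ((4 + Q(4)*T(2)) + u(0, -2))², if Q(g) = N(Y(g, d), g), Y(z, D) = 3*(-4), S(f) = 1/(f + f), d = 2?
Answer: 169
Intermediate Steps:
S(f) = 1/(2*f)
u(w, K) = 14 + 2*K
T(a) = -¼ (T(a) = (½)/(-2) = (½)*(-½) = -¼)
Y(z, D) = -12
Q(g) = 4
((4 + Q(4)*T(2)) + u(0, -2))² = ((4 + 4*(-¼)) + (14 + 2*(-2)))² = ((4 - 1) + (14 - 4))² = (3 + 10)² = 13² = 169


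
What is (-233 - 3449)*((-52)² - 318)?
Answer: -8785252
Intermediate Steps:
(-233 - 3449)*((-52)² - 318) = -3682*(2704 - 318) = -3682*2386 = -8785252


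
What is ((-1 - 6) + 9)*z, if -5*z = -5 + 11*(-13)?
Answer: 296/5 ≈ 59.200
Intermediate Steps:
z = 148/5 (z = -(-5 + 11*(-13))/5 = -(-5 - 143)/5 = -⅕*(-148) = 148/5 ≈ 29.600)
((-1 - 6) + 9)*z = ((-1 - 6) + 9)*(148/5) = (-7 + 9)*(148/5) = 2*(148/5) = 296/5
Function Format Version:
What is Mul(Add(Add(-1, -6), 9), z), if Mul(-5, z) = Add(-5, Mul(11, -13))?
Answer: Rational(296, 5) ≈ 59.200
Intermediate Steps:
z = Rational(148, 5) (z = Mul(Rational(-1, 5), Add(-5, Mul(11, -13))) = Mul(Rational(-1, 5), Add(-5, -143)) = Mul(Rational(-1, 5), -148) = Rational(148, 5) ≈ 29.600)
Mul(Add(Add(-1, -6), 9), z) = Mul(Add(Add(-1, -6), 9), Rational(148, 5)) = Mul(Add(-7, 9), Rational(148, 5)) = Mul(2, Rational(148, 5)) = Rational(296, 5)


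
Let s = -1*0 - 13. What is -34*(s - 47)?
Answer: 2040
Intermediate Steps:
s = -13 (s = 0 - 13 = -13)
-34*(s - 47) = -34*(-13 - 47) = -34*(-60) = 2040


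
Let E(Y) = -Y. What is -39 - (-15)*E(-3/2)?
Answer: -33/2 ≈ -16.500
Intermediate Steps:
-39 - (-15)*E(-3/2) = -39 - (-15)*(-(-3)/2) = -39 - (-15)*(-1*(-3/2)) = -39 - (-15)*3/2 = -39 - 15*(-3/2) = -39 + 45/2 = -33/2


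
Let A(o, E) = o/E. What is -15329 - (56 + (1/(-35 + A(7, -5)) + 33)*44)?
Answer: -1532057/91 ≈ -16836.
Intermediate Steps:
-15329 - (56 + (1/(-35 + A(7, -5)) + 33)*44) = -15329 - (56 + (1/(-35 + 7/(-5)) + 33)*44) = -15329 - (56 + (1/(-35 + 7*(-⅕)) + 33)*44) = -15329 - (56 + (1/(-35 - 7/5) + 33)*44) = -15329 - (56 + (1/(-182/5) + 33)*44) = -15329 - (56 + (-5/182 + 33)*44) = -15329 - (56 + (6001/182)*44) = -15329 - (56 + 132022/91) = -15329 - 1*137118/91 = -15329 - 137118/91 = -1532057/91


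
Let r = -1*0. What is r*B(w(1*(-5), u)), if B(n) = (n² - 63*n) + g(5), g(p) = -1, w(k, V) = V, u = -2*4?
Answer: 0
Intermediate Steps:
u = -8
r = 0
B(n) = -1 + n² - 63*n (B(n) = (n² - 63*n) - 1 = -1 + n² - 63*n)
r*B(w(1*(-5), u)) = 0*(-1 + (-8)² - 63*(-8)) = 0*(-1 + 64 + 504) = 0*567 = 0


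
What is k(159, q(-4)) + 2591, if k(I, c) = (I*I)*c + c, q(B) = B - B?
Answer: 2591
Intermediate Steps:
q(B) = 0
k(I, c) = c + c*I² (k(I, c) = I²*c + c = c*I² + c = c + c*I²)
k(159, q(-4)) + 2591 = 0*(1 + 159²) + 2591 = 0*(1 + 25281) + 2591 = 0*25282 + 2591 = 0 + 2591 = 2591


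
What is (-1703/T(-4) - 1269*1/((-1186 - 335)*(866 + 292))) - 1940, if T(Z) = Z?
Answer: -197561075/130468 ≈ -1514.3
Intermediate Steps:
(-1703/T(-4) - 1269*1/((-1186 - 335)*(866 + 292))) - 1940 = (-1703/(-4) - 1269*1/((-1186 - 335)*(866 + 292))) - 1940 = (-1703*(-¼) - 1269/((-1521*1158))) - 1940 = (1703/4 - 1269/(-1761318)) - 1940 = (1703/4 - 1269*(-1/1761318)) - 1940 = (1703/4 + 47/65234) - 1940 = 55546845/130468 - 1940 = -197561075/130468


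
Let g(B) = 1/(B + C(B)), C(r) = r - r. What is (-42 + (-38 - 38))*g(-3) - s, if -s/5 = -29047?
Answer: -435587/3 ≈ -1.4520e+5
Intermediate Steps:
C(r) = 0
s = 145235 (s = -5*(-29047) = 145235)
g(B) = 1/B (g(B) = 1/(B + 0) = 1/B)
(-42 + (-38 - 38))*g(-3) - s = (-42 + (-38 - 38))/(-3) - 1*145235 = (-42 - 76)*(-1/3) - 145235 = -118*(-1/3) - 145235 = 118/3 - 145235 = -435587/3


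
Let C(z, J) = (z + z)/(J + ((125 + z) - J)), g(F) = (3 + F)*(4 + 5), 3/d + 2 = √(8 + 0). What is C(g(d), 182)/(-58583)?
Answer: -50706/6332998049 - 13500*√2/6332998049 ≈ -1.1021e-5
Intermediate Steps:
d = 3/(-2 + 2*√2) (d = 3/(-2 + √(8 + 0)) = 3/(-2 + √8) = 3/(-2 + 2*√2) ≈ 3.6213)
g(F) = 27 + 9*F (g(F) = (3 + F)*9 = 27 + 9*F)
C(z, J) = 2*z/(125 + z) (C(z, J) = (2*z)/(J + (125 + z - J)) = (2*z)/(125 + z) = 2*z/(125 + z))
C(g(d), 182)/(-58583) = (2*(27 + 9*(3/2 + 3*√2/2))/(125 + (27 + 9*(3/2 + 3*√2/2))))/(-58583) = (2*(27 + (27/2 + 27*√2/2))/(125 + (27 + (27/2 + 27*√2/2))))*(-1/58583) = (2*(81/2 + 27*√2/2)/(125 + (81/2 + 27*√2/2)))*(-1/58583) = (2*(81/2 + 27*√2/2)/(331/2 + 27*√2/2))*(-1/58583) = -2*(81/2 + 27*√2/2)/(58583*(331/2 + 27*√2/2))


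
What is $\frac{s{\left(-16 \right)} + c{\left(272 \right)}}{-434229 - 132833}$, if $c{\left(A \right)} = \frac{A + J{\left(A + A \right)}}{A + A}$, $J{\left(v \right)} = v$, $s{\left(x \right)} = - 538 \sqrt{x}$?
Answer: $- \frac{3}{1134124} + \frac{1076 i}{283531} \approx -2.6452 \cdot 10^{-6} + 0.003795 i$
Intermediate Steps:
$c{\left(A \right)} = \frac{3}{2}$ ($c{\left(A \right)} = \frac{A + \left(A + A\right)}{A + A} = \frac{A + 2 A}{2 A} = 3 A \frac{1}{2 A} = \frac{3}{2}$)
$\frac{s{\left(-16 \right)} + c{\left(272 \right)}}{-434229 - 132833} = \frac{- 538 \sqrt{-16} + \frac{3}{2}}{-434229 - 132833} = \frac{- 538 \cdot 4 i + \frac{3}{2}}{-567062} = \left(- 2152 i + \frac{3}{2}\right) \left(- \frac{1}{567062}\right) = \left(\frac{3}{2} - 2152 i\right) \left(- \frac{1}{567062}\right) = - \frac{3}{1134124} + \frac{1076 i}{283531}$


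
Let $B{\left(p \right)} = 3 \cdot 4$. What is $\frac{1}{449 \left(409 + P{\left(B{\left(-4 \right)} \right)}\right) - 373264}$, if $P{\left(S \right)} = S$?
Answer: $- \frac{1}{184235} \approx -5.4278 \cdot 10^{-6}$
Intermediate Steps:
$B{\left(p \right)} = 12$
$\frac{1}{449 \left(409 + P{\left(B{\left(-4 \right)} \right)}\right) - 373264} = \frac{1}{449 \left(409 + 12\right) - 373264} = \frac{1}{449 \cdot 421 - 373264} = \frac{1}{189029 - 373264} = \frac{1}{-184235} = - \frac{1}{184235}$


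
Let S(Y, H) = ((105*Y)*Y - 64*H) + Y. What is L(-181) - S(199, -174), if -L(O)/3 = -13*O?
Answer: -4176499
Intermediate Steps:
L(O) = 39*O (L(O) = -(-39)*O = 39*O)
S(Y, H) = Y - 64*H + 105*Y**2 (S(Y, H) = (105*Y**2 - 64*H) + Y = (-64*H + 105*Y**2) + Y = Y - 64*H + 105*Y**2)
L(-181) - S(199, -174) = 39*(-181) - (199 - 64*(-174) + 105*199**2) = -7059 - (199 + 11136 + 105*39601) = -7059 - (199 + 11136 + 4158105) = -7059 - 1*4169440 = -7059 - 4169440 = -4176499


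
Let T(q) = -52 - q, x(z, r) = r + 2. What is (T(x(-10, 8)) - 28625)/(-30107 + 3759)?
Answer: 28687/26348 ≈ 1.0888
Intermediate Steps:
x(z, r) = 2 + r
(T(x(-10, 8)) - 28625)/(-30107 + 3759) = ((-52 - (2 + 8)) - 28625)/(-30107 + 3759) = ((-52 - 1*10) - 28625)/(-26348) = ((-52 - 10) - 28625)*(-1/26348) = (-62 - 28625)*(-1/26348) = -28687*(-1/26348) = 28687/26348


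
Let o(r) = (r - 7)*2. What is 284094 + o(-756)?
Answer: 282568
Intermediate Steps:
o(r) = -14 + 2*r (o(r) = (-7 + r)*2 = -14 + 2*r)
284094 + o(-756) = 284094 + (-14 + 2*(-756)) = 284094 + (-14 - 1512) = 284094 - 1526 = 282568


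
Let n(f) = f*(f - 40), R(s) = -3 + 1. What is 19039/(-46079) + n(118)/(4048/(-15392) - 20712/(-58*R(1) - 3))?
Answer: -46483318290683/919438847107 ≈ -50.556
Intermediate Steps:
R(s) = -2
n(f) = f*(-40 + f)
19039/(-46079) + n(118)/(4048/(-15392) - 20712/(-58*R(1) - 3)) = 19039/(-46079) + (118*(-40 + 118))/(4048/(-15392) - 20712/(-58*(-2) - 3)) = 19039*(-1/46079) + (118*78)/(4048*(-1/15392) - 20712/(116 - 3)) = -19039/46079 + 9204/(-253/962 - 20712/113) = -19039/46079 + 9204/(-19953533/108706) = -19039/46079 + 9204*(-108706/19953533) = -19039/46079 - 1000530024/19953533 = -46483318290683/919438847107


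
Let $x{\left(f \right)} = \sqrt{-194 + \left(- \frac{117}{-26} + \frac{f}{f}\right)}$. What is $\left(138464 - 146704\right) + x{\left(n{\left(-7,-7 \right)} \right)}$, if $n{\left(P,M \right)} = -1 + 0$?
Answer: $-8240 + \frac{i \sqrt{754}}{2} \approx -8240.0 + 13.73 i$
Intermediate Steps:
$n{\left(P,M \right)} = -1$
$x{\left(f \right)} = \frac{i \sqrt{754}}{2}$ ($x{\left(f \right)} = \sqrt{-194 + \left(\left(-117\right) \left(- \frac{1}{26}\right) + 1\right)} = \sqrt{-194 + \left(\frac{9}{2} + 1\right)} = \sqrt{-194 + \frac{11}{2}} = \sqrt{- \frac{377}{2}} = \frac{i \sqrt{754}}{2}$)
$\left(138464 - 146704\right) + x{\left(n{\left(-7,-7 \right)} \right)} = \left(138464 - 146704\right) + \frac{i \sqrt{754}}{2} = -8240 + \frac{i \sqrt{754}}{2}$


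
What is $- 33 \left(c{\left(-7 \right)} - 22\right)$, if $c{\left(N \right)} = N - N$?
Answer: $726$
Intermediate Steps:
$c{\left(N \right)} = 0$
$- 33 \left(c{\left(-7 \right)} - 22\right) = - 33 \left(0 - 22\right) = \left(-33\right) \left(-22\right) = 726$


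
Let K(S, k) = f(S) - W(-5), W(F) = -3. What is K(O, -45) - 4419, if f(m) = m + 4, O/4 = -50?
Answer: -4612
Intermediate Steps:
O = -200 (O = 4*(-50) = -200)
f(m) = 4 + m
K(S, k) = 7 + S (K(S, k) = (4 + S) - 1*(-3) = (4 + S) + 3 = 7 + S)
K(O, -45) - 4419 = (7 - 200) - 4419 = -193 - 4419 = -4612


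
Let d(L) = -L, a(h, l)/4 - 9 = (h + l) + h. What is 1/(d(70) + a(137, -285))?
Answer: -1/78 ≈ -0.012821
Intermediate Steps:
a(h, l) = 36 + 4*l + 8*h (a(h, l) = 36 + 4*((h + l) + h) = 36 + 4*(l + 2*h) = 36 + (4*l + 8*h) = 36 + 4*l + 8*h)
1/(d(70) + a(137, -285)) = 1/(-1*70 + (36 + 4*(-285) + 8*137)) = 1/(-70 + (36 - 1140 + 1096)) = 1/(-70 - 8) = 1/(-78) = -1/78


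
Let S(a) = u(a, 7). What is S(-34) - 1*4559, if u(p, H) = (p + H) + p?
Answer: -4620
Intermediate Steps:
u(p, H) = H + 2*p (u(p, H) = (H + p) + p = H + 2*p)
S(a) = 7 + 2*a
S(-34) - 1*4559 = (7 + 2*(-34)) - 1*4559 = (7 - 68) - 4559 = -61 - 4559 = -4620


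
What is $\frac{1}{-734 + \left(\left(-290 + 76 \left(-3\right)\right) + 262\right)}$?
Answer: $- \frac{1}{990} \approx -0.0010101$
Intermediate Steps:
$\frac{1}{-734 + \left(\left(-290 + 76 \left(-3\right)\right) + 262\right)} = \frac{1}{-734 + \left(\left(-290 - 228\right) + 262\right)} = \frac{1}{-734 + \left(-518 + 262\right)} = \frac{1}{-734 - 256} = \frac{1}{-990} = - \frac{1}{990}$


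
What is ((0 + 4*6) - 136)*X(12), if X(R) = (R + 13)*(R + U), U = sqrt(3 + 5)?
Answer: -33600 - 5600*sqrt(2) ≈ -41520.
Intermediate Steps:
U = 2*sqrt(2) (U = sqrt(8) = 2*sqrt(2) ≈ 2.8284)
X(R) = (13 + R)*(R + 2*sqrt(2)) (X(R) = (R + 13)*(R + 2*sqrt(2)) = (13 + R)*(R + 2*sqrt(2)))
((0 + 4*6) - 136)*X(12) = ((0 + 4*6) - 136)*(12**2 + 13*12 + 26*sqrt(2) + 2*12*sqrt(2)) = ((0 + 24) - 136)*(144 + 156 + 26*sqrt(2) + 24*sqrt(2)) = (24 - 136)*(300 + 50*sqrt(2)) = -112*(300 + 50*sqrt(2)) = -33600 - 5600*sqrt(2)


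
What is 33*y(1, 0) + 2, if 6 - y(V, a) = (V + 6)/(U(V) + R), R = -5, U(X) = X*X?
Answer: 1031/4 ≈ 257.75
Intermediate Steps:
U(X) = X²
y(V, a) = 6 - (6 + V)/(-5 + V²) (y(V, a) = 6 - (V + 6)/(V² - 5) = 6 - (6 + V)/(-5 + V²))
33*y(1, 0) + 2 = 33*((-36 - 1*1 + 6*1²)/(-5 + 1²)) + 2 = 33*((-36 - 1 + 6*1)/(-5 + 1)) + 2 = 33*((-36 - 1 + 6)/(-4)) + 2 = 33*(-¼*(-31)) + 2 = 33*(31/4) + 2 = 1023/4 + 2 = 1031/4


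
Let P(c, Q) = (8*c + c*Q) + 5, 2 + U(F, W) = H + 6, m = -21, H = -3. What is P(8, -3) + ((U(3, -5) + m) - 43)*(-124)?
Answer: 7857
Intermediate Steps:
U(F, W) = 1 (U(F, W) = -2 + (-3 + 6) = -2 + 3 = 1)
P(c, Q) = 5 + 8*c + Q*c (P(c, Q) = (8*c + Q*c) + 5 = 5 + 8*c + Q*c)
P(8, -3) + ((U(3, -5) + m) - 43)*(-124) = (5 + 8*8 - 3*8) + ((1 - 21) - 43)*(-124) = (5 + 64 - 24) + (-20 - 43)*(-124) = 45 - 63*(-124) = 45 + 7812 = 7857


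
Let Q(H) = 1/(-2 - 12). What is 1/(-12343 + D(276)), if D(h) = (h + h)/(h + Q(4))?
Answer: -3863/47673281 ≈ -8.1031e-5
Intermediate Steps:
Q(H) = -1/14 (Q(H) = 1/(-14) = -1/14)
D(h) = 2*h/(-1/14 + h) (D(h) = (h + h)/(h - 1/14) = (2*h)/(-1/14 + h) = 2*h/(-1/14 + h))
1/(-12343 + D(276)) = 1/(-12343 + 28*276/(-1 + 14*276)) = 1/(-12343 + 28*276/(-1 + 3864)) = 1/(-12343 + 28*276/3863) = 1/(-12343 + 28*276*(1/3863)) = 1/(-12343 + 7728/3863) = 1/(-47673281/3863) = -3863/47673281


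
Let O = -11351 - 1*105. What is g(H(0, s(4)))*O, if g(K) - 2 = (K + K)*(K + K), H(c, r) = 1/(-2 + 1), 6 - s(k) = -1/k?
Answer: -68736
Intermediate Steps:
s(k) = 6 + 1/k (s(k) = 6 - (-1)/k = 6 + 1/k)
H(c, r) = -1 (H(c, r) = 1/(-1) = -1)
O = -11456 (O = -11351 - 105 = -11456)
g(K) = 2 + 4*K² (g(K) = 2 + (K + K)*(K + K) = 2 + (2*K)*(2*K) = 2 + 4*K²)
g(H(0, s(4)))*O = (2 + 4*(-1)²)*(-11456) = (2 + 4*1)*(-11456) = (2 + 4)*(-11456) = 6*(-11456) = -68736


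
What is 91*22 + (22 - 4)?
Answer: 2020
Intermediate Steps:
91*22 + (22 - 4) = 2002 + 18 = 2020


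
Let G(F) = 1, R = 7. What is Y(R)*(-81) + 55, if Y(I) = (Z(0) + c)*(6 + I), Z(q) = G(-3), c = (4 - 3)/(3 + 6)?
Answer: -1115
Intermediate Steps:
c = 1/9 ≈ 0.11111
Z(q) = 1
Y(I) = 20/3 + 10*I/9 (Y(I) = (1 + 1/9)*(6 + I) = 10*(6 + I)/9 = 20/3 + 10*I/9)
Y(R)*(-81) + 55 = (20/3 + (10/9)*7)*(-81) + 55 = (20/3 + 70/9)*(-81) + 55 = (130/9)*(-81) + 55 = -1170 + 55 = -1115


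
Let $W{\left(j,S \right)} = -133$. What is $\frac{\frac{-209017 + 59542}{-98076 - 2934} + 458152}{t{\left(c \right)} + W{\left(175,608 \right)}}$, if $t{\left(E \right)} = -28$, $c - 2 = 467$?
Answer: $- \frac{134139371}{47138} \approx -2845.7$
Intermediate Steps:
$c = 469$ ($c = 2 + 467 = 469$)
$\frac{\frac{-209017 + 59542}{-98076 - 2934} + 458152}{t{\left(c \right)} + W{\left(175,608 \right)}} = \frac{\frac{-209017 + 59542}{-98076 - 2934} + 458152}{-28 - 133} = \frac{- \frac{149475}{-101010} + 458152}{-161} = \left(\left(-149475\right) \left(- \frac{1}{101010}\right) + 458152\right) \left(- \frac{1}{161}\right) = \left(\frac{9965}{6734} + 458152\right) \left(- \frac{1}{161}\right) = \frac{3085205533}{6734} \left(- \frac{1}{161}\right) = - \frac{134139371}{47138}$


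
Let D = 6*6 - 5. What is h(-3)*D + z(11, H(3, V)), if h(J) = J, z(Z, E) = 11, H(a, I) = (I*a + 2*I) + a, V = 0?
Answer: -82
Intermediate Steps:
H(a, I) = a + 2*I + I*a (H(a, I) = (2*I + I*a) + a = a + 2*I + I*a)
D = 31 (D = 36 - 5 = 31)
h(-3)*D + z(11, H(3, V)) = -3*31 + 11 = -93 + 11 = -82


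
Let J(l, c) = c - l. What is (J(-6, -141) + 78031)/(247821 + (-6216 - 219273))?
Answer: 19474/5583 ≈ 3.4881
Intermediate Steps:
(J(-6, -141) + 78031)/(247821 + (-6216 - 219273)) = ((-141 - 1*(-6)) + 78031)/(247821 + (-6216 - 219273)) = ((-141 + 6) + 78031)/(247821 - 225489) = (-135 + 78031)/22332 = 77896*(1/22332) = 19474/5583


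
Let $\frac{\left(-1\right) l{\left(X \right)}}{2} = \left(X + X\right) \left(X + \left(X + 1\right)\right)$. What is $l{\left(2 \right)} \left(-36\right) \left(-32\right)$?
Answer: $-46080$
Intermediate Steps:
$l{\left(X \right)} = - 4 X \left(1 + 2 X\right)$ ($l{\left(X \right)} = - 2 \left(X + X\right) \left(X + \left(X + 1\right)\right) = - 2 \cdot 2 X \left(X + \left(1 + X\right)\right) = - 2 \cdot 2 X \left(1 + 2 X\right) = - 4 X \left(1 + 2 X\right)$)
$l{\left(2 \right)} \left(-36\right) \left(-32\right) = \left(-4\right) 2 \left(1 + 2 \cdot 2\right) \left(-36\right) \left(-32\right) = \left(-4\right) 2 \left(1 + 4\right) \left(-36\right) \left(-32\right) = \left(-4\right) 2 \cdot 5 \left(-36\right) \left(-32\right) = \left(-40\right) \left(-36\right) \left(-32\right) = 1440 \left(-32\right) = -46080$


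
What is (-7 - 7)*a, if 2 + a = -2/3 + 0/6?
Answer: 112/3 ≈ 37.333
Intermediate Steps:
a = -8/3 (a = -2 + (-2/3 + 0/6) = -2 + (-2*⅓ + 0*(⅙)) = -2 + (-⅔ + 0) = -2 - ⅔ = -8/3 ≈ -2.6667)
(-7 - 7)*a = (-7 - 7)*(-8/3) = -14*(-8/3) = 112/3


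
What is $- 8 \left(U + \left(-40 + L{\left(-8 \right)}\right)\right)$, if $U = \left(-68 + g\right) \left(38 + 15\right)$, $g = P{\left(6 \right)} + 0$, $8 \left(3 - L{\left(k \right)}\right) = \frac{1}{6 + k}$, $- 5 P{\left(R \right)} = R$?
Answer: $\frac{296363}{10} \approx 29636.0$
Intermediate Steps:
$P{\left(R \right)} = - \frac{R}{5}$
$L{\left(k \right)} = 3 - \frac{1}{8 \left(6 + k\right)}$
$g = - \frac{6}{5}$ ($g = \left(- \frac{1}{5}\right) 6 + 0 = - \frac{6}{5} + 0 = - \frac{6}{5} \approx -1.2$)
$U = - \frac{18338}{5}$ ($U = \left(-68 - \frac{6}{5}\right) \left(38 + 15\right) = \left(- \frac{346}{5}\right) 53 = - \frac{18338}{5} \approx -3667.6$)
$- 8 \left(U + \left(-40 + L{\left(-8 \right)}\right)\right) = - 8 \left(- \frac{18338}{5} - \left(40 - \frac{143 + 24 \left(-8\right)}{8 \left(6 - 8\right)}\right)\right) = - 8 \left(- \frac{18338}{5} - \left(40 - \frac{143 - 192}{8 \left(-2\right)}\right)\right) = - 8 \left(- \frac{18338}{5} - \left(40 + \frac{1}{16} \left(-49\right)\right)\right) = - 8 \left(- \frac{18338}{5} + \left(-40 + \frac{49}{16}\right)\right) = - 8 \left(- \frac{18338}{5} - \frac{591}{16}\right) = \left(-8\right) \left(- \frac{296363}{80}\right) = \frac{296363}{10}$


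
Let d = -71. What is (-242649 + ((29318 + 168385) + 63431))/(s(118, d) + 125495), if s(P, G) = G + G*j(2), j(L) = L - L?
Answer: 18485/125424 ≈ 0.14738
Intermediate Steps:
j(L) = 0
s(P, G) = G (s(P, G) = G + G*0 = G + 0 = G)
(-242649 + ((29318 + 168385) + 63431))/(s(118, d) + 125495) = (-242649 + ((29318 + 168385) + 63431))/(-71 + 125495) = (-242649 + (197703 + 63431))/125424 = (-242649 + 261134)*(1/125424) = 18485*(1/125424) = 18485/125424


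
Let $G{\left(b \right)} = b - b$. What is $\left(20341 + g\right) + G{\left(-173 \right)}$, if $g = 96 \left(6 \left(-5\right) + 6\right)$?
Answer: $18037$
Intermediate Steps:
$G{\left(b \right)} = 0$
$g = -2304$ ($g = 96 \left(-30 + 6\right) = 96 \left(-24\right) = -2304$)
$\left(20341 + g\right) + G{\left(-173 \right)} = \left(20341 - 2304\right) + 0 = 18037 + 0 = 18037$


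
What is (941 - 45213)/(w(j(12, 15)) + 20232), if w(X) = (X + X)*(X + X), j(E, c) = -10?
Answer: -5534/2579 ≈ -2.1458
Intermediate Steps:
w(X) = 4*X² (w(X) = (2*X)*(2*X) = 4*X²)
(941 - 45213)/(w(j(12, 15)) + 20232) = (941 - 45213)/(4*(-10)² + 20232) = -44272/(4*100 + 20232) = -44272/(400 + 20232) = -44272/20632 = -44272*1/20632 = -5534/2579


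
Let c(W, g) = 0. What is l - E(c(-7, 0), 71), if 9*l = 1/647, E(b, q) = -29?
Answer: 168868/5823 ≈ 29.000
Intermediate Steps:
l = 1/5823 (l = (⅑)/647 = (⅑)*(1/647) = 1/5823 ≈ 0.00017173)
l - E(c(-7, 0), 71) = 1/5823 - 1*(-29) = 1/5823 + 29 = 168868/5823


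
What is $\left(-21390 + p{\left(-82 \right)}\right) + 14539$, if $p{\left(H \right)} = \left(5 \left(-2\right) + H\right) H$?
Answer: $693$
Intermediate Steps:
$p{\left(H \right)} = H \left(-10 + H\right)$ ($p{\left(H \right)} = \left(-10 + H\right) H = H \left(-10 + H\right)$)
$\left(-21390 + p{\left(-82 \right)}\right) + 14539 = \left(-21390 - 82 \left(-10 - 82\right)\right) + 14539 = \left(-21390 - -7544\right) + 14539 = \left(-21390 + 7544\right) + 14539 = -13846 + 14539 = 693$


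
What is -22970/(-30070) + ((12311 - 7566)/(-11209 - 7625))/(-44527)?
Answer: 26388053357/34544313762 ≈ 0.76389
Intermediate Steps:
-22970/(-30070) + ((12311 - 7566)/(-11209 - 7625))/(-44527) = -22970*(-1/30070) + (4745/(-18834))*(-1/44527) = 2297/3007 + (4745*(-1/18834))*(-1/44527) = 2297/3007 - 65/258*(-1/44527) = 2297/3007 + 65/11487966 = 26388053357/34544313762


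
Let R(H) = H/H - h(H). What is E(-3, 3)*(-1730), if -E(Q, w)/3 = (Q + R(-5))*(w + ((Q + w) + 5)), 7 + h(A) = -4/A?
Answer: 174384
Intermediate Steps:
h(A) = -7 - 4/A
R(H) = 8 + 4/H (R(H) = H/H - (-7 - 4/H) = 1 + (7 + 4/H) = 8 + 4/H)
E(Q, w) = -3*(36/5 + Q)*(5 + Q + 2*w) (E(Q, w) = -3*(Q + (8 + 4/(-5)))*(w + ((Q + w) + 5)) = -3*(Q + (8 + 4*(-⅕)))*(w + (5 + Q + w)) = -3*(Q + (8 - ⅘))*(5 + Q + 2*w) = -3*(Q + 36/5)*(5 + Q + 2*w) = -3*(36/5 + Q)*(5 + Q + 2*w))
E(-3, 3)*(-1730) = (-108 - 3*(-3)² - 216/5*3 - 183/5*(-3) - 6*(-3)*3)*(-1730) = (-108 - 3*9 - 648/5 + 549/5 + 54)*(-1730) = (-108 - 27 - 648/5 + 549/5 + 54)*(-1730) = -504/5*(-1730) = 174384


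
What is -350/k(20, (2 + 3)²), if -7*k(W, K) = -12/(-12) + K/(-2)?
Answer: -4900/23 ≈ -213.04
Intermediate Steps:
k(W, K) = -⅐ + K/14 (k(W, K) = -(-12/(-12) + K/(-2))/7 = -(-12*(-1/12) + K*(-½))/7 = -(1 - K/2)/7 = -⅐ + K/14)
-350/k(20, (2 + 3)²) = -350/(-⅐ + (2 + 3)²/14) = -350/(-⅐ + (1/14)*5²) = -350/(-⅐ + (1/14)*25) = -350/(-⅐ + 25/14) = -350/23/14 = -350*14/23 = -4900/23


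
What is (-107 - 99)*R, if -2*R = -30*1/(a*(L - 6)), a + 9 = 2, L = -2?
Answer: -1545/28 ≈ -55.179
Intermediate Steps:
a = -7 (a = -9 + 2 = -7)
R = 15/56 (R = -(-15)/((-7*(-2 - 6))) = -(-15)/((-7*(-8))) = -(-15)/56 = -½*(-15/28) = 15/56 ≈ 0.26786)
(-107 - 99)*R = (-107 - 99)*(15/56) = -206*15/56 = -1545/28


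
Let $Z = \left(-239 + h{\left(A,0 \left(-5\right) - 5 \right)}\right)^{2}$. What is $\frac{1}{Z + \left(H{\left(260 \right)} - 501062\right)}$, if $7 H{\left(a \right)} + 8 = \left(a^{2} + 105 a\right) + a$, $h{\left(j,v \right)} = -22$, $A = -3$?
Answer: $- \frac{7}{2935435} \approx -2.3847 \cdot 10^{-6}$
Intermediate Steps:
$H{\left(a \right)} = - \frac{8}{7} + \frac{a^{2}}{7} + \frac{106 a}{7}$ ($H{\left(a \right)} = - \frac{8}{7} + \frac{\left(a^{2} + 105 a\right) + a}{7} = - \frac{8}{7} + \frac{a^{2} + 106 a}{7} = - \frac{8}{7} + \left(\frac{a^{2}}{7} + \frac{106 a}{7}\right) = - \frac{8}{7} + \frac{a^{2}}{7} + \frac{106 a}{7}$)
$Z = 68121$ ($Z = \left(-239 - 22\right)^{2} = \left(-261\right)^{2} = 68121$)
$\frac{1}{Z + \left(H{\left(260 \right)} - 501062\right)} = \frac{1}{68121 + \left(\left(- \frac{8}{7} + \frac{260^{2}}{7} + \frac{106}{7} \cdot 260\right) - 501062\right)} = \frac{1}{68121 + \left(\left(- \frac{8}{7} + \frac{1}{7} \cdot 67600 + \frac{27560}{7}\right) - 501062\right)} = \frac{1}{68121 + \left(\left(- \frac{8}{7} + \frac{67600}{7} + \frac{27560}{7}\right) - 501062\right)} = \frac{1}{68121 + \left(\frac{95152}{7} - 501062\right)} = \frac{1}{68121 - \frac{3412282}{7}} = \frac{1}{- \frac{2935435}{7}} = - \frac{7}{2935435}$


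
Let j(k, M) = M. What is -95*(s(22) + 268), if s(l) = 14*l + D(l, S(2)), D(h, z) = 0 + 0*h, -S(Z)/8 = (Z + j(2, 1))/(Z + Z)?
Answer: -54720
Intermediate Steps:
S(Z) = -4*(1 + Z)/Z (S(Z) = -8*(Z + 1)/(Z + Z) = -8*(1 + Z)/(2*Z) = -8*(1 + Z)*1/(2*Z) = -4*(1 + Z)/Z)
D(h, z) = 0 (D(h, z) = 0 + 0 = 0)
s(l) = 14*l (s(l) = 14*l + 0 = 14*l)
-95*(s(22) + 268) = -95*(14*22 + 268) = -95*(308 + 268) = -95*576 = -54720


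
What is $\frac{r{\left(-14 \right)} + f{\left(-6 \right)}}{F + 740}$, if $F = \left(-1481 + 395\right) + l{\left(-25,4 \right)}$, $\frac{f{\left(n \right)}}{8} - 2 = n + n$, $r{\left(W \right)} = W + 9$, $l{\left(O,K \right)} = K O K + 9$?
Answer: $\frac{85}{737} \approx 0.11533$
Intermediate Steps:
$l{\left(O,K \right)} = 9 + O K^{2}$ ($l{\left(O,K \right)} = O K^{2} + 9 = 9 + O K^{2}$)
$r{\left(W \right)} = 9 + W$
$f{\left(n \right)} = 16 + 16 n$ ($f{\left(n \right)} = 16 + 8 \left(n + n\right) = 16 + 8 \cdot 2 n = 16 + 16 n$)
$F = -1477$ ($F = \left(-1481 + 395\right) + \left(9 - 25 \cdot 4^{2}\right) = -1086 + \left(9 - 400\right) = -1086 - 391 = -1477$)
$\frac{r{\left(-14 \right)} + f{\left(-6 \right)}}{F + 740} = \frac{\left(9 - 14\right) + \left(16 + 16 \left(-6\right)\right)}{-1477 + 740} = \frac{-5 + \left(16 - 96\right)}{-737} = \left(-5 - 80\right) \left(- \frac{1}{737}\right) = \left(-85\right) \left(- \frac{1}{737}\right) = \frac{85}{737}$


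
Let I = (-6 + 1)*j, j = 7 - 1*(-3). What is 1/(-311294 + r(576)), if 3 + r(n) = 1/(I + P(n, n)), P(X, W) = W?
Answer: -526/163742221 ≈ -3.2124e-6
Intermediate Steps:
j = 10 (j = 7 + 3 = 10)
I = -50 (I = (-6 + 1)*10 = -5*10 = -50)
r(n) = -3 + 1/(-50 + n)
1/(-311294 + r(576)) = 1/(-311294 + (151 - 3*576)/(-50 + 576)) = 1/(-311294 + (151 - 1728)/526) = 1/(-311294 + (1/526)*(-1577)) = 1/(-311294 - 1577/526) = 1/(-163742221/526) = -526/163742221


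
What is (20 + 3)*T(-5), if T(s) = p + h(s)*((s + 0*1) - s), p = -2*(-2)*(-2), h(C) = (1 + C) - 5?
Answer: -184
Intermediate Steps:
h(C) = -4 + C
p = -8 (p = 4*(-2) = -8)
T(s) = -8 (T(s) = -8 + (-4 + s)*((s + 0*1) - s) = -8 + (-4 + s)*((s + 0) - s) = -8 + (-4 + s)*(s - s) = -8 + (-4 + s)*0 = -8 + 0 = -8)
(20 + 3)*T(-5) = (20 + 3)*(-8) = 23*(-8) = -184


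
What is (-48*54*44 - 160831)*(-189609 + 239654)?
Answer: -13756319555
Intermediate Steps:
(-48*54*44 - 160831)*(-189609 + 239654) = (-2592*44 - 160831)*50045 = (-114048 - 160831)*50045 = -274879*50045 = -13756319555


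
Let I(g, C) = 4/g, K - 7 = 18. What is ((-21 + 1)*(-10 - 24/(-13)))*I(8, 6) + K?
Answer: 1385/13 ≈ 106.54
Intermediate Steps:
K = 25 (K = 7 + 18 = 25)
((-21 + 1)*(-10 - 24/(-13)))*I(8, 6) + K = ((-21 + 1)*(-10 - 24/(-13)))*(4/8) + 25 = (-20*(-10 - 24*(-1/13)))*(4*(1/8)) + 25 = -20*(-10 + 24/13)*(1/2) + 25 = -20*(-106/13)*(1/2) + 25 = (2120/13)*(1/2) + 25 = 1060/13 + 25 = 1385/13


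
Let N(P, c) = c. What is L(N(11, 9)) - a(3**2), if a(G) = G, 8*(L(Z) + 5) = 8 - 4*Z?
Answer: -35/2 ≈ -17.500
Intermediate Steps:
L(Z) = -4 - Z/2 (L(Z) = -5 + (8 - 4*Z)/8 = -5 + (1 - Z/2) = -4 - Z/2)
L(N(11, 9)) - a(3**2) = (-4 - 1/2*9) - 1*3**2 = (-4 - 9/2) - 1*9 = -17/2 - 9 = -35/2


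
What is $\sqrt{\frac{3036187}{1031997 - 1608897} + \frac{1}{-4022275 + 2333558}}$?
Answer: $\frac{i \sqrt{5550094087600785043463}}{32474027910} \approx 2.2941 i$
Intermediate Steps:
$\sqrt{\frac{3036187}{1031997 - 1608897} + \frac{1}{-4022275 + 2333558}} = \sqrt{\frac{3036187}{-576900} + \frac{1}{-1688717}} = \sqrt{3036187 \left(- \frac{1}{576900}\right) - \frac{1}{1688717}} = \sqrt{- \frac{3036187}{576900} - \frac{1}{1688717}} = \sqrt{- \frac{5127261178979}{974220837300}} = \frac{i \sqrt{5550094087600785043463}}{32474027910}$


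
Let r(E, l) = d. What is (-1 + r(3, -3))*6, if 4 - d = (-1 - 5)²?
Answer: -198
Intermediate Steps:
d = -32 (d = 4 - (-1 - 5)² = 4 - 1*(-6)² = 4 - 1*36 = 4 - 36 = -32)
r(E, l) = -32
(-1 + r(3, -3))*6 = (-1 - 32)*6 = -33*6 = -198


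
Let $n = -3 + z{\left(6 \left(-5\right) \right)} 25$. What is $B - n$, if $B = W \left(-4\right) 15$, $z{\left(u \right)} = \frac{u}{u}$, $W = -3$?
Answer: $158$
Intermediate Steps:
$z{\left(u \right)} = 1$
$B = 180$ ($B = \left(-3\right) \left(-4\right) 15 = 12 \cdot 15 = 180$)
$n = 22$ ($n = -3 + 1 \cdot 25 = -3 + 25 = 22$)
$B - n = 180 - 22 = 158$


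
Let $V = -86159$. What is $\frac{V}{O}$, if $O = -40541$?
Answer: $\frac{86159}{40541} \approx 2.1252$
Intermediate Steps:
$\frac{V}{O} = - \frac{86159}{-40541} = \left(-86159\right) \left(- \frac{1}{40541}\right) = \frac{86159}{40541}$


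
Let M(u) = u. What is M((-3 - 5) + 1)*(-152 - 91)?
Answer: 1701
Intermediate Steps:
M((-3 - 5) + 1)*(-152 - 91) = ((-3 - 5) + 1)*(-152 - 91) = (-8 + 1)*(-243) = -7*(-243) = 1701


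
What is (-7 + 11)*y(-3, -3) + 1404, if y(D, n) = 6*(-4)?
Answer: 1308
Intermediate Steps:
y(D, n) = -24
(-7 + 11)*y(-3, -3) + 1404 = (-7 + 11)*(-24) + 1404 = 4*(-24) + 1404 = -96 + 1404 = 1308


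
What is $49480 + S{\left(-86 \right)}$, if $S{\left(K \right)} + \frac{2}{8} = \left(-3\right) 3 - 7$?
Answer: $\frac{197855}{4} \approx 49464.0$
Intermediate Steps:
$S{\left(K \right)} = - \frac{65}{4}$ ($S{\left(K \right)} = - \frac{1}{4} - 16 = - \frac{65}{4}$)
$49480 + S{\left(-86 \right)} = 49480 - \frac{65}{4} = \frac{197855}{4}$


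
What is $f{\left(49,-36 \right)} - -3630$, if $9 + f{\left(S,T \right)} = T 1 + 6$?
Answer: $3591$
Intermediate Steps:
$f{\left(S,T \right)} = -3 + T$ ($f{\left(S,T \right)} = -9 + \left(T 1 + 6\right) = -9 + \left(T + 6\right) = -9 + \left(6 + T\right) = -3 + T$)
$f{\left(49,-36 \right)} - -3630 = \left(-3 - 36\right) - -3630 = -39 + 3630 = 3591$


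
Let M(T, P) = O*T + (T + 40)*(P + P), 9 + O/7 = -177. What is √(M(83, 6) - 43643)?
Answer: I*√150233 ≈ 387.6*I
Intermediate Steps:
O = -1302 (O = -63 + 7*(-177) = -63 - 1239 = -1302)
M(T, P) = -1302*T + 2*P*(40 + T) (M(T, P) = -1302*T + (T + 40)*(P + P) = -1302*T + (40 + T)*(2*P) = -1302*T + 2*P*(40 + T))
√(M(83, 6) - 43643) = √((-1302*83 + 80*6 + 2*6*83) - 43643) = √((-108066 + 480 + 996) - 43643) = √(-106590 - 43643) = √(-150233) = I*√150233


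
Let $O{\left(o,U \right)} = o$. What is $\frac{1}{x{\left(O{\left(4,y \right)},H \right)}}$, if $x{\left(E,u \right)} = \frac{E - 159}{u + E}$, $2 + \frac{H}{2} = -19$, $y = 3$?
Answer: $\frac{38}{155} \approx 0.24516$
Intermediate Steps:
$H = -42$ ($H = -4 + 2 \left(-19\right) = -4 - 38 = -42$)
$x{\left(E,u \right)} = \frac{-159 + E}{E + u}$
$\frac{1}{x{\left(O{\left(4,y \right)},H \right)}} = \frac{1}{\frac{1}{4 - 42} \left(-159 + 4\right)} = \frac{1}{\frac{1}{-38} \left(-155\right)} = \frac{1}{\left(- \frac{1}{38}\right) \left(-155\right)} = \frac{1}{\frac{155}{38}} = \frac{38}{155}$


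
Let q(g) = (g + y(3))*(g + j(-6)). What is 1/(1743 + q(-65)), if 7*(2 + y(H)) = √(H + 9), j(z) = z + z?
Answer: 3451/23818076 + 11*√3/23818076 ≈ 0.00014569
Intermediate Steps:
j(z) = 2*z
y(H) = -2 + √(9 + H)/7 (y(H) = -2 + √(H + 9)/7 = -2 + √(9 + H)/7)
q(g) = (-12 + g)*(-2 + g + 2*√3/7) (q(g) = (g + (-2 + √(9 + 3)/7))*(g + 2*(-6)) = (g + (-2 + √12/7))*(g - 12) = (g + (-2 + (2*√3)/7))*(-12 + g) = (g + (-2 + 2*√3/7))*(-12 + g) = (-2 + g + 2*√3/7)*(-12 + g) = (-12 + g)*(-2 + g + 2*√3/7))
1/(1743 + q(-65)) = 1/(1743 + (24 + (-65)² - 14*(-65) - 24*√3/7 + (2/7)*(-65)*√3)) = 1/(1743 + (24 + 4225 + 910 - 24*√3/7 - 130*√3/7)) = 1/(1743 + (5159 - 22*√3)) = 1/(6902 - 22*√3)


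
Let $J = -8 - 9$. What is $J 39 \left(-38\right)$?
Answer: $25194$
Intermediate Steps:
$J = -17$ ($J = -8 - 9 = -17$)
$J 39 \left(-38\right) = \left(-17\right) 39 \left(-38\right) = \left(-663\right) \left(-38\right) = 25194$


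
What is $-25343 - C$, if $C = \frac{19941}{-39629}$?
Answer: $- \frac{43665122}{1723} \approx -25343.0$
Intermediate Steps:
$C = - \frac{867}{1723}$ ($C = 19941 \left(- \frac{1}{39629}\right) = - \frac{867}{1723} \approx -0.50319$)
$-25343 - C = -25343 - - \frac{867}{1723} = -25343 + \frac{867}{1723} = - \frac{43665122}{1723}$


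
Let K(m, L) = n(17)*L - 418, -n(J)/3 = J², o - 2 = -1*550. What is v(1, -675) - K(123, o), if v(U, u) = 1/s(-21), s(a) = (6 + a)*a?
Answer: -149529869/315 ≈ -4.7470e+5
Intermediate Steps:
o = -548 (o = 2 - 1*550 = 2 - 550 = -548)
s(a) = a*(6 + a)
n(J) = -3*J²
v(U, u) = 1/315 (v(U, u) = 1/(-21*(6 - 21)) = 1/(-21*(-15)) = 1/315)
K(m, L) = -418 - 867*L (K(m, L) = (-3*17²)*L - 418 = (-3*289)*L - 418 = -867*L - 418 = -418 - 867*L)
v(1, -675) - K(123, o) = 1/315 - (-418 - 867*(-548)) = 1/315 - (-418 + 475116) = 1/315 - 1*474698 = 1/315 - 474698 = -149529869/315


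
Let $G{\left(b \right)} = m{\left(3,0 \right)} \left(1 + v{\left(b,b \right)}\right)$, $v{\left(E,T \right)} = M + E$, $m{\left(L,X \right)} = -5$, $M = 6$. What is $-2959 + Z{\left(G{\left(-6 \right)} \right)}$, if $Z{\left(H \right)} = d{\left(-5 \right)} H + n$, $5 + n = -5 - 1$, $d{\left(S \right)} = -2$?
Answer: $-2960$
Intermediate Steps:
$n = -11$ ($n = -5 - 6 = -11$)
$v{\left(E,T \right)} = 6 + E$
$G{\left(b \right)} = -35 - 5 b$ ($G{\left(b \right)} = - 5 \left(1 + \left(6 + b\right)\right) = - 5 \left(7 + b\right) = -35 - 5 b$)
$Z{\left(H \right)} = -11 - 2 H$ ($Z{\left(H \right)} = - 2 H - 11 = -11 - 2 H$)
$-2959 + Z{\left(G{\left(-6 \right)} \right)} = -2959 - \left(11 + 2 \left(-35 - -30\right)\right) = -2959 - \left(11 + 2 \left(-35 + 30\right)\right) = -2959 - 1 = -2960$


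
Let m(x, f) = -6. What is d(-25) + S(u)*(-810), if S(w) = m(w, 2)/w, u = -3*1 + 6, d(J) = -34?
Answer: 1586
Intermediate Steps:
u = 3 (u = -3 + 6 = 3)
S(w) = -6/w
d(-25) + S(u)*(-810) = -34 - 6/3*(-810) = -34 - 6*⅓*(-810) = -34 - 2*(-810) = -34 + 1620 = 1586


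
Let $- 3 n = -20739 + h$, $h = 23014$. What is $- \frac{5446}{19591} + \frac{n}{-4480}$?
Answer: $- \frac{817849}{7522944} \approx -0.10871$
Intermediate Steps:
$n = - \frac{2275}{3}$ ($n = - \frac{-20739 + 23014}{3} = \left(- \frac{1}{3}\right) 2275 = - \frac{2275}{3} \approx -758.33$)
$- \frac{5446}{19591} + \frac{n}{-4480} = - \frac{5446}{19591} - \frac{2275}{3 \left(-4480\right)} = \left(-5446\right) \frac{1}{19591} - - \frac{65}{384} = - \frac{5446}{19591} + \frac{65}{384} = - \frac{817849}{7522944}$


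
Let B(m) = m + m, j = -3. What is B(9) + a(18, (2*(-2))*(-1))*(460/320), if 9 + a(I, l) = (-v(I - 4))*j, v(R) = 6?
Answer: 495/16 ≈ 30.938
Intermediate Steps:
B(m) = 2*m
a(I, l) = 9 (a(I, l) = -9 - 1*6*(-3) = -9 - 6*(-3) = -9 + 18 = 9)
B(9) + a(18, (2*(-2))*(-1))*(460/320) = 2*9 + 9*(460/320) = 18 + 9*(460*(1/320)) = 18 + 9*(23/16) = 18 + 207/16 = 495/16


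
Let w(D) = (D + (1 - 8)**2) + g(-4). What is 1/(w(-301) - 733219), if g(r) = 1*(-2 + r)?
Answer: -1/733477 ≈ -1.3634e-6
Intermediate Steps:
g(r) = -2 + r
w(D) = 43 + D (w(D) = (D + (1 - 8)**2) + (-2 - 4) = (D + (-7)**2) - 6 = (D + 49) - 6 = (49 + D) - 6 = 43 + D)
1/(w(-301) - 733219) = 1/((43 - 301) - 733219) = 1/(-258 - 733219) = 1/(-733477) = -1/733477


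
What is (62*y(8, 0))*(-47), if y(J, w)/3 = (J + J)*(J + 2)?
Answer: -1398720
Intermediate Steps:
y(J, w) = 6*J*(2 + J) (y(J, w) = 3*((J + J)*(J + 2)) = 3*((2*J)*(2 + J)) = 3*(2*J*(2 + J)) = 6*J*(2 + J))
(62*y(8, 0))*(-47) = (62*(6*8*(2 + 8)))*(-47) = (62*(6*8*10))*(-47) = (62*480)*(-47) = 29760*(-47) = -1398720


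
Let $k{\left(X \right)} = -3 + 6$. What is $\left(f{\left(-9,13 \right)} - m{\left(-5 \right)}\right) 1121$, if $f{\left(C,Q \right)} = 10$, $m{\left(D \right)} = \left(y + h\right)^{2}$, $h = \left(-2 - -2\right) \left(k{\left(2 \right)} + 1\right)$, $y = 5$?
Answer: $-16815$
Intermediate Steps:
$k{\left(X \right)} = 3$
$h = 0$ ($h = \left(-2 - -2\right) \left(3 + 1\right) = \left(-2 + 2\right) 4 = 0 \cdot 4 = 0$)
$m{\left(D \right)} = 25$ ($m{\left(D \right)} = \left(5 + 0\right)^{2} = 5^{2} = 25$)
$\left(f{\left(-9,13 \right)} - m{\left(-5 \right)}\right) 1121 = \left(10 - 25\right) 1121 = \left(-15\right) 1121 = -16815$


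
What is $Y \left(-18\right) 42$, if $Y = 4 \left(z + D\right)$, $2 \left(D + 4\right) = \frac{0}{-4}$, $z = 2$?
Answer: $6048$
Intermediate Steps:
$D = -4$ ($D = -4 + \frac{0 \frac{1}{-4}}{2} = -4 + \frac{0 \left(- \frac{1}{4}\right)}{2} = -4 + \frac{1}{2} \cdot 0 = -4 + 0 = -4$)
$Y = -8$ ($Y = 4 \left(2 - 4\right) = 4 \left(-2\right) = -8$)
$Y \left(-18\right) 42 = \left(-8\right) \left(-18\right) 42 = 144 \cdot 42 = 6048$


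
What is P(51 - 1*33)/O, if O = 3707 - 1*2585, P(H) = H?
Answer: 3/187 ≈ 0.016043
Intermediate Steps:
O = 1122 (O = 3707 - 2585 = 1122)
P(51 - 1*33)/O = (51 - 1*33)/1122 = (51 - 33)*(1/1122) = 18*(1/1122) = 3/187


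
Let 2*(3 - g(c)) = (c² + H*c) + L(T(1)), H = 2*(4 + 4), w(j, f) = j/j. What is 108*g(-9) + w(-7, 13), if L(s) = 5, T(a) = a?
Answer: 3457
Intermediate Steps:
w(j, f) = 1
H = 16 (H = 2*8 = 16)
g(c) = ½ - 8*c - c²/2 (g(c) = 3 - ((c² + 16*c) + 5)/2 = 3 - (5 + c² + 16*c)/2 = 3 + (-5/2 - 8*c - c²/2) = ½ - 8*c - c²/2)
108*g(-9) + w(-7, 13) = 108*(½ - 8*(-9) - ½*(-9)²) + 1 = 108*(½ + 72 - ½*81) + 1 = 108*(½ + 72 - 81/2) + 1 = 108*32 + 1 = 3456 + 1 = 3457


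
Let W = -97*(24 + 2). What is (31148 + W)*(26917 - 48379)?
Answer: -614371212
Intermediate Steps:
W = -2522 (W = -97*26 = -2522)
(31148 + W)*(26917 - 48379) = (31148 - 2522)*(26917 - 48379) = 28626*(-21462) = -614371212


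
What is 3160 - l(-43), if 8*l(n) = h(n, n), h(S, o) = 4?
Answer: 6319/2 ≈ 3159.5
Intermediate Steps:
l(n) = ½ (l(n) = (⅛)*4 = ½)
3160 - l(-43) = 3160 - 1*½ = 3160 - ½ = 6319/2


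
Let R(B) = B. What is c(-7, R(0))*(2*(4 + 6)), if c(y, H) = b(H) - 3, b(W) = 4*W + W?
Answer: -60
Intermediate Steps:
b(W) = 5*W
c(y, H) = -3 + 5*H (c(y, H) = 5*H - 3 = -3 + 5*H)
c(-7, R(0))*(2*(4 + 6)) = (-3 + 5*0)*(2*(4 + 6)) = (-3 + 0)*(2*10) = -3*20 = -60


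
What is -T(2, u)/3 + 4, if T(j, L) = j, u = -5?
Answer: 10/3 ≈ 3.3333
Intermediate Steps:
-T(2, u)/3 + 4 = -2/3 + 4 = 10/3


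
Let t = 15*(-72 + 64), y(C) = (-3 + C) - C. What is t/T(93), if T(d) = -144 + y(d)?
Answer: 40/49 ≈ 0.81633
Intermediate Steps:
y(C) = -3
T(d) = -147 (T(d) = -144 - 3 = -147)
t = -120 (t = 15*(-8) = -120)
t/T(93) = -120/(-147) = -120*(-1/147) = 40/49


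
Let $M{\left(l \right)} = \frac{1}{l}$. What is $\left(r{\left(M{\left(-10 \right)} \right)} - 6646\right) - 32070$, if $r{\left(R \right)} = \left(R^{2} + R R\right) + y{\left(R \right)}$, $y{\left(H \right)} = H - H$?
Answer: $- \frac{1935799}{50} \approx -38716.0$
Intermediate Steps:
$y{\left(H \right)} = 0$
$r{\left(R \right)} = 2 R^{2}$ ($r{\left(R \right)} = \left(R^{2} + R R\right) + 0 = \left(R^{2} + R^{2}\right) + 0 = 2 R^{2} + 0 = 2 R^{2}$)
$\left(r{\left(M{\left(-10 \right)} \right)} - 6646\right) - 32070 = \left(2 \left(\frac{1}{-10}\right)^{2} - 6646\right) - 32070 = \left(2 \left(- \frac{1}{10}\right)^{2} - 6646\right) - 32070 = \left(2 \cdot \frac{1}{100} - 6646\right) - 32070 = \left(\frac{1}{50} - 6646\right) - 32070 = - \frac{332299}{50} - 32070 = - \frac{1935799}{50}$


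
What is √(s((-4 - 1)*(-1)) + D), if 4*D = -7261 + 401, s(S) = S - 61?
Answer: I*√1771 ≈ 42.083*I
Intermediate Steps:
s(S) = -61 + S
D = -1715 (D = (-7261 + 401)/4 = (¼)*(-6860) = -1715)
√(s((-4 - 1)*(-1)) + D) = √((-61 + (-4 - 1)*(-1)) - 1715) = √((-61 - 5*(-1)) - 1715) = √((-61 + 5) - 1715) = √(-56 - 1715) = √(-1771) = I*√1771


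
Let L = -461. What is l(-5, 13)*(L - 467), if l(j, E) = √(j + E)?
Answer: -1856*√2 ≈ -2624.8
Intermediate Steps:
l(j, E) = √(E + j)
l(-5, 13)*(L - 467) = √(13 - 5)*(-461 - 467) = √8*(-928) = (2*√2)*(-928) = -1856*√2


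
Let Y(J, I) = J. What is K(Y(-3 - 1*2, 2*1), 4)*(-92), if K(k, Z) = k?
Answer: 460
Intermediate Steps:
K(Y(-3 - 1*2, 2*1), 4)*(-92) = (-3 - 1*2)*(-92) = (-3 - 2)*(-92) = -5*(-92) = 460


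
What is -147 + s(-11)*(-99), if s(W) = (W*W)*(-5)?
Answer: 59748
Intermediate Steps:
s(W) = -5*W**2 (s(W) = W**2*(-5) = -5*W**2)
-147 + s(-11)*(-99) = -147 - 5*(-11)**2*(-99) = -147 - 5*121*(-99) = -147 - 605*(-99) = -147 + 59895 = 59748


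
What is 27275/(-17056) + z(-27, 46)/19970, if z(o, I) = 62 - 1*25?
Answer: -272025339/170304160 ≈ -1.5973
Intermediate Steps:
z(o, I) = 37 (z(o, I) = 62 - 25 = 37)
27275/(-17056) + z(-27, 46)/19970 = 27275/(-17056) + 37/19970 = 27275*(-1/17056) + 37*(1/19970) = -27275/17056 + 37/19970 = -272025339/170304160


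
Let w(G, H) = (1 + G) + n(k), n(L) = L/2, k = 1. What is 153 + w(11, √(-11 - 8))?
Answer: 331/2 ≈ 165.50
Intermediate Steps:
n(L) = L/2 (n(L) = L*(½) = L/2)
w(G, H) = 3/2 + G (w(G, H) = (1 + G) + (½)*1 = (1 + G) + ½ = 3/2 + G)
153 + w(11, √(-11 - 8)) = 153 + (3/2 + 11) = 153 + 25/2 = 331/2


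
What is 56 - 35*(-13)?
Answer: 511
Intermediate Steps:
56 - 35*(-13) = 56 + 455 = 511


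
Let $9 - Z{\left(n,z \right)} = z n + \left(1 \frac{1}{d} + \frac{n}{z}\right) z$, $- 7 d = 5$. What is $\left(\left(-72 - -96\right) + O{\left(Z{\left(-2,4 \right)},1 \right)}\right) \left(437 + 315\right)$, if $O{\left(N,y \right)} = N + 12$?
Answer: $\frac{227856}{5} \approx 45571.0$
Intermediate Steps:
$d = - \frac{5}{7}$ ($d = \left(- \frac{1}{7}\right) 5 = - \frac{5}{7} \approx -0.71429$)
$Z{\left(n,z \right)} = 9 - n z - z \left(- \frac{7}{5} + \frac{n}{z}\right)$ ($Z{\left(n,z \right)} = 9 - \left(z n + \left(1 \frac{1}{- \frac{5}{7}} + \frac{n}{z}\right) z\right) = 9 - \left(n z + \left(1 \left(- \frac{7}{5}\right) + \frac{n}{z}\right) z\right) = 9 - \left(n z + \left(- \frac{7}{5} + \frac{n}{z}\right) z\right) = 9 - \left(n z + z \left(- \frac{7}{5} + \frac{n}{z}\right)\right) = 9 - n z - z \left(- \frac{7}{5} + \frac{n}{z}\right)$)
$O{\left(N,y \right)} = 12 + N$
$\left(\left(-72 - -96\right) + O{\left(Z{\left(-2,4 \right)},1 \right)}\right) \left(437 + 315\right) = \left(\left(-72 - -96\right) + \left(12 + \left(9 - -2 + \frac{7}{5} \cdot 4 - \left(-2\right) 4\right)\right)\right) \left(437 + 315\right) = \left(\left(-72 + 96\right) + \left(12 + \left(9 + 2 + \frac{28}{5} + 8\right)\right)\right) 752 = \left(24 + \left(12 + \frac{123}{5}\right)\right) 752 = \left(24 + \frac{183}{5}\right) 752 = \frac{303}{5} \cdot 752 = \frac{227856}{5}$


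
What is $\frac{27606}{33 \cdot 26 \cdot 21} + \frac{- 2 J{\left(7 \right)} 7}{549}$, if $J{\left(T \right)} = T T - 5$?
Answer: $\frac{225367}{549549} \approx 0.41009$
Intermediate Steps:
$J{\left(T \right)} = -5 + T^{2}$ ($J{\left(T \right)} = T^{2} - 5 = -5 + T^{2}$)
$\frac{27606}{33 \cdot 26 \cdot 21} + \frac{- 2 J{\left(7 \right)} 7}{549} = \frac{27606}{33 \cdot 26 \cdot 21} + \frac{- 2 \left(-5 + 7^{2}\right) 7}{549} = \frac{27606}{858 \cdot 21} + - 2 \left(-5 + 49\right) 7 \cdot \frac{1}{549} = \frac{27606}{18018} + \left(-2\right) 44 \cdot 7 \cdot \frac{1}{549} = 27606 \cdot \frac{1}{18018} + \left(-88\right) 7 \cdot \frac{1}{549} = \frac{4601}{3003} - \frac{616}{549} = \frac{225367}{549549}$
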